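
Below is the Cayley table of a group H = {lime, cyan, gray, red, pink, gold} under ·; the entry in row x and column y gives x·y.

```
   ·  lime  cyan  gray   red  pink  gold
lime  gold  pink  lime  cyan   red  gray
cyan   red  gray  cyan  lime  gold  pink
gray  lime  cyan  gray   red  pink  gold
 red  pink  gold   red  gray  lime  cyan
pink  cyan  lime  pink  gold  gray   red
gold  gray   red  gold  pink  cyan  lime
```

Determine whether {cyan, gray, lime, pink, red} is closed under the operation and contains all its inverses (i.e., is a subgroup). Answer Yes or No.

lime·lime = gold, which is not in {cyan, gray, lime, pink, red}.
The subset is not closed under ·, so it is not a subgroup.

No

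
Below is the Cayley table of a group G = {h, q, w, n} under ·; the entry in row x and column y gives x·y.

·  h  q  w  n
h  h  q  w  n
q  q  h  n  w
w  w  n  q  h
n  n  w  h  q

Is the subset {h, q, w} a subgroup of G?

w·q = n, which is not in {h, q, w}.
The subset is not closed under ·, so it is not a subgroup.

No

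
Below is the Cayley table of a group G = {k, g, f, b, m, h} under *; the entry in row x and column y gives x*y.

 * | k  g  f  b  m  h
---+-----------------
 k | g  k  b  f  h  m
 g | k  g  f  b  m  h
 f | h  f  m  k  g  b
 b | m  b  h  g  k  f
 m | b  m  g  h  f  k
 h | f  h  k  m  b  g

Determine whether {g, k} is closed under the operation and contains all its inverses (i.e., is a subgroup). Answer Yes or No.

Yes

{g, k} contains the identity g.
Checking products: every product of two elements of {g, k} (read from the table) lies in {g, k}, so the set is closed.
In a finite group, a nonempty closed subset is a subgroup. So {g, k} ≤ G.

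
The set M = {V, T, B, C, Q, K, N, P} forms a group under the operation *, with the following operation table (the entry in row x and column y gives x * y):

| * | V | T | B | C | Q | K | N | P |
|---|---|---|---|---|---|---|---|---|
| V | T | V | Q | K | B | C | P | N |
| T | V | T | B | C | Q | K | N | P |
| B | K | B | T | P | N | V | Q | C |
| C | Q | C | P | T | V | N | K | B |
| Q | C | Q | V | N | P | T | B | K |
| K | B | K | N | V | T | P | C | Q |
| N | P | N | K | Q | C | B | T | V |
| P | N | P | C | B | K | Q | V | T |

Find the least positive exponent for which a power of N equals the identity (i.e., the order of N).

The identity element is T (its row matches the header).
N^1 = N
N^2 = N * N = T
The first power of N equal to the identity is N^2, so ord(N) = 2.

2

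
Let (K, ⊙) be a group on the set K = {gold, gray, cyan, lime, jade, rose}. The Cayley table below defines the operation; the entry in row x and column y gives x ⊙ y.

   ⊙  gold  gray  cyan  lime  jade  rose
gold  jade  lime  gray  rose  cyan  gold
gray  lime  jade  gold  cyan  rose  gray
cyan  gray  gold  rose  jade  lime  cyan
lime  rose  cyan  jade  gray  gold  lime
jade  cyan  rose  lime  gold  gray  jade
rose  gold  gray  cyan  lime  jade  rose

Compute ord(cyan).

The identity element is rose (its row matches the header).
cyan^1 = cyan
cyan^2 = cyan ⊙ cyan = rose
The first power of cyan equal to the identity is cyan^2, so ord(cyan) = 2.

2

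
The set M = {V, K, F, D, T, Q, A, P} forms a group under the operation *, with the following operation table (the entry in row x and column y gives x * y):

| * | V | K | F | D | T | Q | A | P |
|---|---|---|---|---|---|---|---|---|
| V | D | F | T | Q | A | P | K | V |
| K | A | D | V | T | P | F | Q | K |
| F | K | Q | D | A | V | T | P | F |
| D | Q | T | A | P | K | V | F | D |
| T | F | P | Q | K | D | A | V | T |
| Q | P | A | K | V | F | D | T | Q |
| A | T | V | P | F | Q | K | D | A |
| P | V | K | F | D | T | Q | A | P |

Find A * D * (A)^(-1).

The identity is P. In row A, the entry P sits in column F, so A^(-1) = F.
A * D = F
F * F = D
(Structurally, M here is isomorphic to the quaternion group Q_8.)

D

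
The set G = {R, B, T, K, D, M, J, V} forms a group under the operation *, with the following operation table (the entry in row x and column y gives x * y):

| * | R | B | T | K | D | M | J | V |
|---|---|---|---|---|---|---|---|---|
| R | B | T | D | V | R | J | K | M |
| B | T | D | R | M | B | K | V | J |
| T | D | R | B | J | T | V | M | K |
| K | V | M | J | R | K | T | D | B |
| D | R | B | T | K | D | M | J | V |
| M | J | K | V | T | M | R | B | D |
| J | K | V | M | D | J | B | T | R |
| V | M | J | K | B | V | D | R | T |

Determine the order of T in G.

The identity element is D (its row matches the header).
T^1 = T
T^2 = T * T = B
T^3 = B * T = R
T^4 = R * T = D
The first power of T equal to the identity is T^4, so ord(T) = 4.

4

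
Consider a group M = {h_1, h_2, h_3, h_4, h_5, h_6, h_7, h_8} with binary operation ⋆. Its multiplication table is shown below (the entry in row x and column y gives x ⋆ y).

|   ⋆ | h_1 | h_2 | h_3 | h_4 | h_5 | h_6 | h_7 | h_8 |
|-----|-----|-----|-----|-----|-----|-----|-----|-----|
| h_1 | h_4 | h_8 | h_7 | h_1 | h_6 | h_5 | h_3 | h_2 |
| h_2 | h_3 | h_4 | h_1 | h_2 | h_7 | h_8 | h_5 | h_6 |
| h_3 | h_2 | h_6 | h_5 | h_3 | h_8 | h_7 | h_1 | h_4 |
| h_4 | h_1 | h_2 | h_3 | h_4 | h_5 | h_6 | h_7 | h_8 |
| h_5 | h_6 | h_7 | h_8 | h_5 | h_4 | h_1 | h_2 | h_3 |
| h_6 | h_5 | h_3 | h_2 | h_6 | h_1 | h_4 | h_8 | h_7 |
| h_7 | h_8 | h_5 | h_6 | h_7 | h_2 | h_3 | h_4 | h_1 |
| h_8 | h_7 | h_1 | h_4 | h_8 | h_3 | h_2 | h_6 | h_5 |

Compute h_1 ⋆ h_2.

h_8

Read row h_1, column h_2: h_1 ⋆ h_2 = h_8.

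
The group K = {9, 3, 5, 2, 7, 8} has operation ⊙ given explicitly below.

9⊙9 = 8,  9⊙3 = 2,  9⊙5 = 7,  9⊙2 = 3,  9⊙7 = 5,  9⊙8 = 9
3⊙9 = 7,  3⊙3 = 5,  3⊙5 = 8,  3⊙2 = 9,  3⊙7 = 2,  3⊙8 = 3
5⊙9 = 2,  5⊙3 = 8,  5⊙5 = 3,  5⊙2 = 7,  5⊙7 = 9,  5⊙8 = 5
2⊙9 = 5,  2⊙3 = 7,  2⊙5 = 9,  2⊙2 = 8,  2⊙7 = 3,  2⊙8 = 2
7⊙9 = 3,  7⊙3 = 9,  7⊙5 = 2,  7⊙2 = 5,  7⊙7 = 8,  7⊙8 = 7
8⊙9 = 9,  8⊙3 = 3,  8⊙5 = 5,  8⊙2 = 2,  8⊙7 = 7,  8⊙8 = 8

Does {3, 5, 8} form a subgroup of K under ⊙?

Yes

{3, 5, 8} contains the identity 8.
Checking products: every product of two elements of {3, 5, 8} (read from the table) lies in {3, 5, 8}, so the set is closed.
In a finite group, a nonempty closed subset is a subgroup. So {3, 5, 8} ≤ K.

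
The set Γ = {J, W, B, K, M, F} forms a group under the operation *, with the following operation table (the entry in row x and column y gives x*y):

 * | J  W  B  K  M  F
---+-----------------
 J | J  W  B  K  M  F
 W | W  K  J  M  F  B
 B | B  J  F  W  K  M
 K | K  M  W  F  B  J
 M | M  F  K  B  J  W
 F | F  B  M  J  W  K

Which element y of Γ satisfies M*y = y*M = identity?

M

First locate the identity: row J matches the header, so J is the identity.
Scan row M for J: M*M = J. Hence M^(-1) = M.
(Structurally, Γ here is isomorphic to the cyclic group Z_6.)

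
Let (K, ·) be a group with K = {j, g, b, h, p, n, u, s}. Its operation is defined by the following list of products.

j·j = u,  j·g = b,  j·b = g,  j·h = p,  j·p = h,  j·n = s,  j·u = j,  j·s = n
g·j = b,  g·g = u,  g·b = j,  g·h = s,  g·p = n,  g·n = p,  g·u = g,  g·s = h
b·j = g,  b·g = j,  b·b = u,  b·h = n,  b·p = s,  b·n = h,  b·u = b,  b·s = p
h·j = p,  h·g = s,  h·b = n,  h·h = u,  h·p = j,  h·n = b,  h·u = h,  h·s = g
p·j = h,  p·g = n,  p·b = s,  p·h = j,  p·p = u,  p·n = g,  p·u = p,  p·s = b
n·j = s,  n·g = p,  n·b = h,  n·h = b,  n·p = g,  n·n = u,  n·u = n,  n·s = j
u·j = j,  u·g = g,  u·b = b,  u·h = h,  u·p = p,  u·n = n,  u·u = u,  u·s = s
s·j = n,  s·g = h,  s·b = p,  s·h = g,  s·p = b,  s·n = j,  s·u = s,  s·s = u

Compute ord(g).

2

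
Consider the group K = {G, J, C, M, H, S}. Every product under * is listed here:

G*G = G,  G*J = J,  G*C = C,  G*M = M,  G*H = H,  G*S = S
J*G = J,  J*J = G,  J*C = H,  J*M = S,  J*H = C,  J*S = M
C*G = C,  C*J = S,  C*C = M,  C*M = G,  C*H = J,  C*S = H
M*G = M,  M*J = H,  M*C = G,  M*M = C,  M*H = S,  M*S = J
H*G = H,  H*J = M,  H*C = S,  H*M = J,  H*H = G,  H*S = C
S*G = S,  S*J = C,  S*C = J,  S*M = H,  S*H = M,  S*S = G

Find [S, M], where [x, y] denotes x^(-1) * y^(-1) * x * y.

C

Identity is G; from the table S^(-1) = S and M^(-1) = C.
S * C = J
J * S = M
M * M = C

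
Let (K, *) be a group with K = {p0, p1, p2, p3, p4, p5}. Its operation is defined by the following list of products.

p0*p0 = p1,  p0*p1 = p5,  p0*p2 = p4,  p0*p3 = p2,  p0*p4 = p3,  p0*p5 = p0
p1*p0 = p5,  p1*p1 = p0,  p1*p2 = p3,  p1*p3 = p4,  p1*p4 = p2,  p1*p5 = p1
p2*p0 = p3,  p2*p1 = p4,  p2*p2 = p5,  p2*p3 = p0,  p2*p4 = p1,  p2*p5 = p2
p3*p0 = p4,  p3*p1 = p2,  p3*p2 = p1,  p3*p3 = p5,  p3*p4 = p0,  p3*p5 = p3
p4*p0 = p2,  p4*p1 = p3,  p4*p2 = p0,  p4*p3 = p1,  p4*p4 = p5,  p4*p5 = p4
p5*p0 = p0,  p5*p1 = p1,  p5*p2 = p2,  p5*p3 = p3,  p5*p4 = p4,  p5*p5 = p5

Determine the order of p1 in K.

3

The identity element is p5 (its row matches the header).
p1^1 = p1
p1^2 = p1*p1 = p0
p1^3 = p0*p1 = p5
The first power of p1 equal to the identity is p1^3, so ord(p1) = 3.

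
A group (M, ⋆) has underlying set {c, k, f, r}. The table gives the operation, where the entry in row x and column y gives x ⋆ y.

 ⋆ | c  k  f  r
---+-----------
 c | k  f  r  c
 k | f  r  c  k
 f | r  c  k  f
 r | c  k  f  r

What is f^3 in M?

f^1 = f
f^2 = f ⋆ f = k
f^3 = k ⋆ f = c

c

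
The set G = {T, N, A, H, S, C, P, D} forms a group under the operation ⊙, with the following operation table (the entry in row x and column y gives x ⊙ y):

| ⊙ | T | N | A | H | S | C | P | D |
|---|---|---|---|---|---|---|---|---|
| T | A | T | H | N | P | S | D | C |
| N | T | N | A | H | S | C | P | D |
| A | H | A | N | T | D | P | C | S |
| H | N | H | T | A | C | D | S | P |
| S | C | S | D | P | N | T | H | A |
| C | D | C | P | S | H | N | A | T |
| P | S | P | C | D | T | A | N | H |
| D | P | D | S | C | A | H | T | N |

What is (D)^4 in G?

D^1 = D
D^2 = D ⊙ D = N
D^3 = N ⊙ D = D
D^4 = D ⊙ D = N

N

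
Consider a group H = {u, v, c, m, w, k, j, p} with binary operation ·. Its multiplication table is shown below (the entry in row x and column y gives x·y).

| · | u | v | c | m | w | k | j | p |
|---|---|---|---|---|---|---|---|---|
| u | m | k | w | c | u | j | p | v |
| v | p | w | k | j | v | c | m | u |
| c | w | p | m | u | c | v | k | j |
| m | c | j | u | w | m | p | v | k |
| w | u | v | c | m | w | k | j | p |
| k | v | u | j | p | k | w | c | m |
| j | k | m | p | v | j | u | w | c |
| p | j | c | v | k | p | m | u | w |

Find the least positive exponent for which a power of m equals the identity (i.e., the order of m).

2

The identity element is w (its row matches the header).
m^1 = m
m^2 = m·m = w
The first power of m equal to the identity is m^2, so ord(m) = 2.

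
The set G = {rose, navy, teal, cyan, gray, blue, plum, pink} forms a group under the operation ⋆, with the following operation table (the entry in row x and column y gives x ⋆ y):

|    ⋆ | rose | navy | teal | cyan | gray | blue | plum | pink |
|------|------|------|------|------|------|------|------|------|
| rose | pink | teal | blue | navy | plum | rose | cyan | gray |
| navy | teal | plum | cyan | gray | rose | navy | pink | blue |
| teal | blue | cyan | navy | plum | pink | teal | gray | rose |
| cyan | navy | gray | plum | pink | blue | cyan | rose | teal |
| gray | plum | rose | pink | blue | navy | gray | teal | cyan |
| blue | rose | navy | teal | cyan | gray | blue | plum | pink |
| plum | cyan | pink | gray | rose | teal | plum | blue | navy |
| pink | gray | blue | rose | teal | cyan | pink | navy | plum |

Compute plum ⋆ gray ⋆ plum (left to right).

plum ⋆ gray = teal
teal ⋆ plum = gray

gray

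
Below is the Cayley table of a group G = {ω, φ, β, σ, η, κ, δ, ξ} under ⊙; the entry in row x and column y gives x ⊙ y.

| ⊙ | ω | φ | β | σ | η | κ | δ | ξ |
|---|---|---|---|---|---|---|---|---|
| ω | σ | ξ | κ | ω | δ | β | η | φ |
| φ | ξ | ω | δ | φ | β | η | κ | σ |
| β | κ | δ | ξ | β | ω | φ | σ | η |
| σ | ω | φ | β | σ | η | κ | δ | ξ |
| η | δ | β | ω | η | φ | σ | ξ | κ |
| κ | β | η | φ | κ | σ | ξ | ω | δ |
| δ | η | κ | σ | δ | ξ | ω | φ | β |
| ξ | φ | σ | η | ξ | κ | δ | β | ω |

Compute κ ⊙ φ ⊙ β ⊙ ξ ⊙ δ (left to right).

κ ⊙ φ = η
η ⊙ β = ω
ω ⊙ ξ = φ
φ ⊙ δ = κ

κ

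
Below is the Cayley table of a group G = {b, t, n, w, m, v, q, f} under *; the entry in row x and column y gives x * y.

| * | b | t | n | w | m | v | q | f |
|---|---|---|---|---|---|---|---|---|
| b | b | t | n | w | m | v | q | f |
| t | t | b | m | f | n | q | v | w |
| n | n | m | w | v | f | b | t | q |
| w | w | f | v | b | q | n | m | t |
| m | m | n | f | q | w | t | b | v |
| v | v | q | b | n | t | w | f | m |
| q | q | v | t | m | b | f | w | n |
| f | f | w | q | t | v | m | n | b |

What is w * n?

Read row w, column n: w * n = v.
(Structurally, G here is isomorphic to Z_2 x Z_4.)

v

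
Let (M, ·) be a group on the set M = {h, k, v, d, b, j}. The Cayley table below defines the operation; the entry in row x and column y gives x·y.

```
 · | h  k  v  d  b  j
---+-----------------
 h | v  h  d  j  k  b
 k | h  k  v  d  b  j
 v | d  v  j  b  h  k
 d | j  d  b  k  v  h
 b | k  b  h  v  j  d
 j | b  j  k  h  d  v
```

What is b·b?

Read row b, column b: b·b = j.

j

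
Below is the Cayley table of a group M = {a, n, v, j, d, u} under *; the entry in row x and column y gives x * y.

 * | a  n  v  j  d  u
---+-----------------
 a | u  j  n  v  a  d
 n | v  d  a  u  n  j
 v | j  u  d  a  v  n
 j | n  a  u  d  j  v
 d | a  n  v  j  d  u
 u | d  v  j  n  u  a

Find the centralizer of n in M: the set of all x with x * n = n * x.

Compare row n with column n entry by entry.
a * n = j but n * a = v, so a does not.
Collecting the elements that commute with n: C(n) = {d, n}.

{d, n}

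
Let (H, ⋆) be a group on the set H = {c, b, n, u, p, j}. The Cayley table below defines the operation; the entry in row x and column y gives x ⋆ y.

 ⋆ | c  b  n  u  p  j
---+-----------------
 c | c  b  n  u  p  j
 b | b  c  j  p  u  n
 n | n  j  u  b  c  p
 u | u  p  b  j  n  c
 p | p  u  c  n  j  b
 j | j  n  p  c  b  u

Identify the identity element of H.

The identity e satisfies e ⋆ x = x for all x, so its row in the table reproduces the column headers.
Row c reads: c, b, n, u, p, j — exactly the header order. So c is the identity.

c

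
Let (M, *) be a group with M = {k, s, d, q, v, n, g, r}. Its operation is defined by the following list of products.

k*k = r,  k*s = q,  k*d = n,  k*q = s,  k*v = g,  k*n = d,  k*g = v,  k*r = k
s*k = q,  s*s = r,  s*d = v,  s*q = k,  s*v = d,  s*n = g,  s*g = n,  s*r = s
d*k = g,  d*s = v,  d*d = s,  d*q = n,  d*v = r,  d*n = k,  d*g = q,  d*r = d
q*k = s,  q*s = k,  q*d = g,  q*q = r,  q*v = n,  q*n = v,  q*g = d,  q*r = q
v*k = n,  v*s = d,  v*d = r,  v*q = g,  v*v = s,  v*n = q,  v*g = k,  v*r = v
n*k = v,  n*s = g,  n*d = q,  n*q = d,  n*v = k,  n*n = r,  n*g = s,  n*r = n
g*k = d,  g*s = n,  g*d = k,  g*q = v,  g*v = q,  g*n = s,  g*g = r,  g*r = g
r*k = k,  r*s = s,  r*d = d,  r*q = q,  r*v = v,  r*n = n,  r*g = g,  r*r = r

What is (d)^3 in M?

d^1 = d
d^2 = d * d = s
d^3 = s * d = v

v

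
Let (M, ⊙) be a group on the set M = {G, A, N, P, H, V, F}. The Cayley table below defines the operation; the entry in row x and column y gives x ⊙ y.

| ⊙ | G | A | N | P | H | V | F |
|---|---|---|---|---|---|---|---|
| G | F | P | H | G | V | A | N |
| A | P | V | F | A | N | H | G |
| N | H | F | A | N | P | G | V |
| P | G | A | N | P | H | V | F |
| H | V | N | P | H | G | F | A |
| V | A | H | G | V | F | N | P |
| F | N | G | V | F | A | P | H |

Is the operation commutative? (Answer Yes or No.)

Yes

Check whether the table is symmetric across its main diagonal.
Every entry (row x, col y) equals the entry (row y, col x), so M is abelian.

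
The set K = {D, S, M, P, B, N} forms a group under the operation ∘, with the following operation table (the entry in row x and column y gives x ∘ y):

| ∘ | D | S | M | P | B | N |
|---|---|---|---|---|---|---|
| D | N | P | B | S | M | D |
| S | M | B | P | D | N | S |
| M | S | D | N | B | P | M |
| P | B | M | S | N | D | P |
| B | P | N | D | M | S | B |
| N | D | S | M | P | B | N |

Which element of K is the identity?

N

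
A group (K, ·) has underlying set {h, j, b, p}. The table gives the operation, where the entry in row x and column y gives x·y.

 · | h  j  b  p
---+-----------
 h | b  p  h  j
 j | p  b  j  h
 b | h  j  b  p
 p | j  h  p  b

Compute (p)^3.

p

p^1 = p
p^2 = p·p = b
p^3 = b·p = p
(Structurally, K here is isomorphic to the Klein four-group V_4.)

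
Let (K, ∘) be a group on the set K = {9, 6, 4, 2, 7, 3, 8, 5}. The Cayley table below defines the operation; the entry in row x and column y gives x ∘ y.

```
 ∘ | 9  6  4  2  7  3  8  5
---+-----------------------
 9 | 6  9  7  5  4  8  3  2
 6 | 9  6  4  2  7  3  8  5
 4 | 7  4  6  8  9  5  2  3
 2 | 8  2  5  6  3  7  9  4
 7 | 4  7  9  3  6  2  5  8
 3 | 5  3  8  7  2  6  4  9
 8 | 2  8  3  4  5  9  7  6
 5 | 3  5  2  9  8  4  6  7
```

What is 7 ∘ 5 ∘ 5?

6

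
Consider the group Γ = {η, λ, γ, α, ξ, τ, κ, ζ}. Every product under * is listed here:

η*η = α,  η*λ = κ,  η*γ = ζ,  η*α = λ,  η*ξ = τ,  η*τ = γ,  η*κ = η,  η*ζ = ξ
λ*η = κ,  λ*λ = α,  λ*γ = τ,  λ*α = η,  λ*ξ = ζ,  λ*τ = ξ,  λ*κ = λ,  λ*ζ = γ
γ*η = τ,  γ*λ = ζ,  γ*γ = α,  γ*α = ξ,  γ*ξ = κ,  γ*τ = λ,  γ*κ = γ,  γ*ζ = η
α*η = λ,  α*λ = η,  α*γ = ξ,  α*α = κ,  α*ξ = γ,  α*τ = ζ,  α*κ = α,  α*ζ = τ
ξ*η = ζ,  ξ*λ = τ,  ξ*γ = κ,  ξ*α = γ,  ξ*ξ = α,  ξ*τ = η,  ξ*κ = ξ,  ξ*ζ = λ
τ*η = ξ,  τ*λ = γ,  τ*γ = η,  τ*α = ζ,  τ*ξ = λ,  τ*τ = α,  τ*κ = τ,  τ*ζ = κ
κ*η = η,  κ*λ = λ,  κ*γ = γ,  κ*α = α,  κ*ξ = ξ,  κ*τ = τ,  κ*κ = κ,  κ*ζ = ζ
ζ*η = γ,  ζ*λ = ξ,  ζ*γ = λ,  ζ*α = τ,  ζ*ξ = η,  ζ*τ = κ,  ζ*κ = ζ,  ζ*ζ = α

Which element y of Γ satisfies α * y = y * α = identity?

First locate the identity: row κ matches the header, so κ is the identity.
Scan row α for κ: α * α = κ. Hence α^(-1) = α.

α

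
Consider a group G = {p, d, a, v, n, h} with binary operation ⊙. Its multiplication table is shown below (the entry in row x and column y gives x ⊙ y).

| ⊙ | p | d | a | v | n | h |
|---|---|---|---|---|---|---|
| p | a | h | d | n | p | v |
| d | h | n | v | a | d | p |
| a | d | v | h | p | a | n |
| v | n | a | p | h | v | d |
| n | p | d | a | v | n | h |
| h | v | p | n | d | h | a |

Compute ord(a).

3

The identity element is n (its row matches the header).
a^1 = a
a^2 = a ⊙ a = h
a^3 = h ⊙ a = n
The first power of a equal to the identity is a^3, so ord(a) = 3.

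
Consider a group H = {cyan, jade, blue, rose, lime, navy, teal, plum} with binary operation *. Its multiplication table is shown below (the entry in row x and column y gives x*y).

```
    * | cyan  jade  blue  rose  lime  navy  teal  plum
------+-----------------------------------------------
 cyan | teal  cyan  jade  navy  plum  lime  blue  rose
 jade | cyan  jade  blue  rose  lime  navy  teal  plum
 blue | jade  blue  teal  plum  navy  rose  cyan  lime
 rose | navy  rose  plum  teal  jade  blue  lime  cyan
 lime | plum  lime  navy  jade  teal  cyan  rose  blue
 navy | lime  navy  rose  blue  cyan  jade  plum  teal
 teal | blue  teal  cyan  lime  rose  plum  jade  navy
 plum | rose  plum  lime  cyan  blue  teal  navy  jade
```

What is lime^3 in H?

rose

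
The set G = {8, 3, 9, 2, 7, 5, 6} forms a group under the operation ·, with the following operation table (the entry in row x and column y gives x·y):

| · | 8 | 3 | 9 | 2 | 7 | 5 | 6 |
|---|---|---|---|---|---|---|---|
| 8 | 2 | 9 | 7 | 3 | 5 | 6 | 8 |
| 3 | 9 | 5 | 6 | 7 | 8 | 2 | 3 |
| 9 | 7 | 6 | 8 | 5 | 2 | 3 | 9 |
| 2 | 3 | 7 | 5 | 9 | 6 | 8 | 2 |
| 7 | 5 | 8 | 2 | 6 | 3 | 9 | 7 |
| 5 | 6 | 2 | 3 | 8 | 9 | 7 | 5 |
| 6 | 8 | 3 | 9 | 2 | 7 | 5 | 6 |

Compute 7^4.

7^1 = 7
7^2 = 7·7 = 3
7^3 = 3·7 = 8
7^4 = 8·7 = 5

5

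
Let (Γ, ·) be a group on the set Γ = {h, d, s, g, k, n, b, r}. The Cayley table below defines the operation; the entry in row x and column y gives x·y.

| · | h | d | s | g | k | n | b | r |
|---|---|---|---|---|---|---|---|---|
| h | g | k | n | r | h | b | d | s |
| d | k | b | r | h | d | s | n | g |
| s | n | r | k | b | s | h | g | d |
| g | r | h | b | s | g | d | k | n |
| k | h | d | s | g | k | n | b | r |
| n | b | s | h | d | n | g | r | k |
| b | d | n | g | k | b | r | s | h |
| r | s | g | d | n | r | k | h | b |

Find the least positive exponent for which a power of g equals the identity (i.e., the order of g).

4

The identity element is k (its row matches the header).
g^1 = g
g^2 = g·g = s
g^3 = s·g = b
g^4 = b·g = k
The first power of g equal to the identity is g^4, so ord(g) = 4.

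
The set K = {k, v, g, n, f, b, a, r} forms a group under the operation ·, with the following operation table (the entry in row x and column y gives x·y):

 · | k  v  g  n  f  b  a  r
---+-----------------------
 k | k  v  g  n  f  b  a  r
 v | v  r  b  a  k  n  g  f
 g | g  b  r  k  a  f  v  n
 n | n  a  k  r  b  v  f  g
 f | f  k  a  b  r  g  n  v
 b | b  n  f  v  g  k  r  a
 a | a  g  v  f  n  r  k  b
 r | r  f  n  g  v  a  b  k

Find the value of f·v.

Read row f, column v: f·v = k.
(Structurally, K here is isomorphic to Z_2 x Z_4.)

k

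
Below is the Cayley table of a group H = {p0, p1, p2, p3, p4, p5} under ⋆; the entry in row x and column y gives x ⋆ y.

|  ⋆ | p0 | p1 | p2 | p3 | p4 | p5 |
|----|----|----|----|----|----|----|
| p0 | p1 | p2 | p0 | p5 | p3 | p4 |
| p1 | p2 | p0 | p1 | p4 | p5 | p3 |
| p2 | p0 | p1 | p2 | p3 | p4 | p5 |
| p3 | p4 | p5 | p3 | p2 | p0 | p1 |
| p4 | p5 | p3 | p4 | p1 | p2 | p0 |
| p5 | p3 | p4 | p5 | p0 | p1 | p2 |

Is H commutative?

No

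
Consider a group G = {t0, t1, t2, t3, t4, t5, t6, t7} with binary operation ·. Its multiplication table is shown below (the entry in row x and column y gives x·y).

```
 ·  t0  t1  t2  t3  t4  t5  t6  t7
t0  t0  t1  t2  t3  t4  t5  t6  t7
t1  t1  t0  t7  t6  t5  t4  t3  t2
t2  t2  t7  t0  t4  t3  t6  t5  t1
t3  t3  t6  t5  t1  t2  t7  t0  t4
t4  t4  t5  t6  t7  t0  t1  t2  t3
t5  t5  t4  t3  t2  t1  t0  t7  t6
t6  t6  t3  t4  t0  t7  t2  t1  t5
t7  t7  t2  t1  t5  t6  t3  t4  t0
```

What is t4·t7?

t3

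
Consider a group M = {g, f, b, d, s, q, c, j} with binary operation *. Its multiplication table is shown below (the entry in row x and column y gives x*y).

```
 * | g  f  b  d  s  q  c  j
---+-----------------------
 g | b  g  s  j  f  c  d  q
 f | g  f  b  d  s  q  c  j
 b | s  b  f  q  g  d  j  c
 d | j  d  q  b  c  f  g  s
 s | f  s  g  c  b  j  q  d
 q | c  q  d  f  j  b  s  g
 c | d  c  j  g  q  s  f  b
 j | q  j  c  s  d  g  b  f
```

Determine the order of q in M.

The identity element is f (its row matches the header).
q^1 = q
q^2 = q*q = b
q^3 = b*q = d
q^4 = d*q = f
The first power of q equal to the identity is q^4, so ord(q) = 4.

4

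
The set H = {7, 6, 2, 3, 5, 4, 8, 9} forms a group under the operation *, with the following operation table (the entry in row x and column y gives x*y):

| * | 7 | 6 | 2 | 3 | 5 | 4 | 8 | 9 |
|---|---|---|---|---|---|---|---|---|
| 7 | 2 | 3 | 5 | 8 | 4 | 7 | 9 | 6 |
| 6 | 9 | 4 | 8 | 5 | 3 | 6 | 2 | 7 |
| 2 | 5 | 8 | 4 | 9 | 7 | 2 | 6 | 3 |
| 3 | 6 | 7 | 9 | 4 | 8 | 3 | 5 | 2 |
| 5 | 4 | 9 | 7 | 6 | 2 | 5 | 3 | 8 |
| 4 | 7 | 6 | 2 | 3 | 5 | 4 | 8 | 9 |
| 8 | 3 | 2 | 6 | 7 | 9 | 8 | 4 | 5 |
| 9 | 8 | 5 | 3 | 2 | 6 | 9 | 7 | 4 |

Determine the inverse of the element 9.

9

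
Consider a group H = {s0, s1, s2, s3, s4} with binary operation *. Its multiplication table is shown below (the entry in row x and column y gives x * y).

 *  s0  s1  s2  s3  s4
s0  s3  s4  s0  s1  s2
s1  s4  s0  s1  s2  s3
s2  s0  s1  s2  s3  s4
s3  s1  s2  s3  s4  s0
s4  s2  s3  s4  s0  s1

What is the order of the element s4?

5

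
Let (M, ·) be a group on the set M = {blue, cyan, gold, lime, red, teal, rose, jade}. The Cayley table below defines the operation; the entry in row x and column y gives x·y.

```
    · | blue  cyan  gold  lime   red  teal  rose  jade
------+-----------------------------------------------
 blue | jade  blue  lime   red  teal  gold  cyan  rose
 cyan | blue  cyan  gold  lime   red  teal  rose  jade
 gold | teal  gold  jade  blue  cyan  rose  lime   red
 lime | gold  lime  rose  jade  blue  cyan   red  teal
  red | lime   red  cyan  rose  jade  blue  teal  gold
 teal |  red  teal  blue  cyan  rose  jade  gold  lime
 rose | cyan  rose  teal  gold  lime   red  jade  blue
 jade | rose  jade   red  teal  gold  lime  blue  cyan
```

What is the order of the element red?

The identity element is cyan (its row matches the header).
red^1 = red
red^2 = red·red = jade
red^3 = jade·red = gold
red^4 = gold·red = cyan
The first power of red equal to the identity is red^4, so ord(red) = 4.
(Structurally, M here is isomorphic to the quaternion group Q_8.)

4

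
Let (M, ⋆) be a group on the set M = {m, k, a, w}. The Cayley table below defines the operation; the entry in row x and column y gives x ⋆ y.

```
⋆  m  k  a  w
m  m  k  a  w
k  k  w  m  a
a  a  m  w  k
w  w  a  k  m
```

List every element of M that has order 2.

{w}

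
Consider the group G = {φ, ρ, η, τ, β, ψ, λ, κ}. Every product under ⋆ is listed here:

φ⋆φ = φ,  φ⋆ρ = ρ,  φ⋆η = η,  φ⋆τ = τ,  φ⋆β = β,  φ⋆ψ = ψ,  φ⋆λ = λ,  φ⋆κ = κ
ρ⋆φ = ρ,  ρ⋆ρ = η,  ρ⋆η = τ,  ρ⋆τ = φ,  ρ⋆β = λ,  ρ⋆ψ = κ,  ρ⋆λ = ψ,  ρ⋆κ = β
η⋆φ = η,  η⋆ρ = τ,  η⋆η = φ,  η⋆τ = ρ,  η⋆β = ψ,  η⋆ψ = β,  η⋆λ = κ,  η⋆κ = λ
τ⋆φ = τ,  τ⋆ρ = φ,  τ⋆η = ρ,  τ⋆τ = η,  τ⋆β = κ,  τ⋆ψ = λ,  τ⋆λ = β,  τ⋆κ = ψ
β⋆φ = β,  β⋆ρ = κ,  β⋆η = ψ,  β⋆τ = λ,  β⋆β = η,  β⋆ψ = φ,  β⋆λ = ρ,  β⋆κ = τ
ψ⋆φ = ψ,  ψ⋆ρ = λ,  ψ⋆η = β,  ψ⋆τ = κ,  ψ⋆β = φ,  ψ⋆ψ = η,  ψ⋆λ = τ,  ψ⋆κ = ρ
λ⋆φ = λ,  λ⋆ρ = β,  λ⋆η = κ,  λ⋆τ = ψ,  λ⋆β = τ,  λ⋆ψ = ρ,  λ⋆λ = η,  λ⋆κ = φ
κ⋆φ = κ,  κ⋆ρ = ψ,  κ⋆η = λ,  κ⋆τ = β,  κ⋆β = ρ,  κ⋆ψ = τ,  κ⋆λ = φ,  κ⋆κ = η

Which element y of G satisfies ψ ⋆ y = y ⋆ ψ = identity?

First locate the identity: row φ matches the header, so φ is the identity.
Scan row ψ for φ: ψ ⋆ β = φ. Hence ψ^(-1) = β.
(Structurally, G here is isomorphic to the quaternion group Q_8.)

β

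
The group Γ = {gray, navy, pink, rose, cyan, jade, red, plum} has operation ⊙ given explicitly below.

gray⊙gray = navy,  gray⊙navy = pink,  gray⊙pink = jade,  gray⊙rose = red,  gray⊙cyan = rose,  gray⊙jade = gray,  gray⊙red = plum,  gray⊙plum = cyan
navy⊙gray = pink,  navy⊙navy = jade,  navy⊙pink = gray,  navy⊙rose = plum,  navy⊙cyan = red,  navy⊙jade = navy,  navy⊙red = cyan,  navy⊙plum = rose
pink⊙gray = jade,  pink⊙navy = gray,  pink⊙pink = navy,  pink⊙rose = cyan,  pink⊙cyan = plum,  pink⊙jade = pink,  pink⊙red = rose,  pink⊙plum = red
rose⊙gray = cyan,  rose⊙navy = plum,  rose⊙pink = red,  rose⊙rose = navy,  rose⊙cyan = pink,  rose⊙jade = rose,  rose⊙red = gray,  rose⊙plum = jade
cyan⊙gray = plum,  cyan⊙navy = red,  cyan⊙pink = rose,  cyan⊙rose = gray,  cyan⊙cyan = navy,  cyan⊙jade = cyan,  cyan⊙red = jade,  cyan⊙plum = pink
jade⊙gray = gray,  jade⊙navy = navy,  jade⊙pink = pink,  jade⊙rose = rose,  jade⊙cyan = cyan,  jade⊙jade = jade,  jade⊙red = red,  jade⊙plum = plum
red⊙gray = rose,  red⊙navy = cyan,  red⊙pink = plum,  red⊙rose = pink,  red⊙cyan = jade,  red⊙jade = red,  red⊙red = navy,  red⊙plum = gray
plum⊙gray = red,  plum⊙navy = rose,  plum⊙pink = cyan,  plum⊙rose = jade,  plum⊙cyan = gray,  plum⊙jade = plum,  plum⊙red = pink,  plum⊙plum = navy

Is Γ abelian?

No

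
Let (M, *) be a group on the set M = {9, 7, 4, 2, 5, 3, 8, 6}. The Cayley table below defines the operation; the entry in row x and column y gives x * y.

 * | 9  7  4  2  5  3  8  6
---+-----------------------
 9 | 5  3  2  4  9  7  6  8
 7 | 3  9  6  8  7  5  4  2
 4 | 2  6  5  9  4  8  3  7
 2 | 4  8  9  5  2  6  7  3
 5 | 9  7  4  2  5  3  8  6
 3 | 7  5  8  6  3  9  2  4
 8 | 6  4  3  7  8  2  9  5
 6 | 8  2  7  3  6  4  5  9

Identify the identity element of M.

5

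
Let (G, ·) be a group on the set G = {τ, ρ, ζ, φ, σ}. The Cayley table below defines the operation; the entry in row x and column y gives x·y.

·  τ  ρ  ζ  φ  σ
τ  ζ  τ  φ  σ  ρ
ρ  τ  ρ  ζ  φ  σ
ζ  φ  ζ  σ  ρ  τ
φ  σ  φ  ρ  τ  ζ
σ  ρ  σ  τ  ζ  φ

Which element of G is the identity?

ρ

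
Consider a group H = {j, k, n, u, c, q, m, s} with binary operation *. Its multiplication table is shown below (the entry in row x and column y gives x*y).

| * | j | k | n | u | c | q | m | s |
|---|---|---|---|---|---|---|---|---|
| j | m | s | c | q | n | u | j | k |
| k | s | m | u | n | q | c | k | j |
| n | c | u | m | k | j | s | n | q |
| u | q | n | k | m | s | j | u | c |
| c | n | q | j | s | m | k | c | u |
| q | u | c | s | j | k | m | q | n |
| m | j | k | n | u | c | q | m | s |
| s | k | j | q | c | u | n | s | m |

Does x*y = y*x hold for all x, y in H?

Yes

Check whether the table is symmetric across its main diagonal.
Every entry (row x, col y) equals the entry (row y, col x), so H is abelian.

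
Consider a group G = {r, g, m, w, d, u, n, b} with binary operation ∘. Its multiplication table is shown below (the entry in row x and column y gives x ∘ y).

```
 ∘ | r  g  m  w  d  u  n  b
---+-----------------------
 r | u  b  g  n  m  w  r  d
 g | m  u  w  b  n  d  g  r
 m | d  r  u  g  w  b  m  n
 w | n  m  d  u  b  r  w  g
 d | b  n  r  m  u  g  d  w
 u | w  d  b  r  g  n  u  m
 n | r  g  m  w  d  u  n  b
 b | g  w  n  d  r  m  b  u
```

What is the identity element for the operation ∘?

n

The identity e satisfies e ∘ x = x for all x, so its row in the table reproduces the column headers.
Row n reads: r, g, m, w, d, u, n, b — exactly the header order. So n is the identity.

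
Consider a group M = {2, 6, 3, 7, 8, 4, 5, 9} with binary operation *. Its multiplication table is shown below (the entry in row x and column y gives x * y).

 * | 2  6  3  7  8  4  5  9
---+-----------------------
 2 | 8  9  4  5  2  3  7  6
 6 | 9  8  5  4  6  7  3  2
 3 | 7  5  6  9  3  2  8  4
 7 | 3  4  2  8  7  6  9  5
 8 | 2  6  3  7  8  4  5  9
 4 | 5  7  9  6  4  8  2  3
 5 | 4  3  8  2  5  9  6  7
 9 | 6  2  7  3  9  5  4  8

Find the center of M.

{6, 8}

An element z is central iff its row equals its column in the table.
For 5: 5 * 4 = 9 ≠ 2 = 4 * 5, so 5 ∉ Z.
Checking each element this way leaves Z(M) = {6, 8}.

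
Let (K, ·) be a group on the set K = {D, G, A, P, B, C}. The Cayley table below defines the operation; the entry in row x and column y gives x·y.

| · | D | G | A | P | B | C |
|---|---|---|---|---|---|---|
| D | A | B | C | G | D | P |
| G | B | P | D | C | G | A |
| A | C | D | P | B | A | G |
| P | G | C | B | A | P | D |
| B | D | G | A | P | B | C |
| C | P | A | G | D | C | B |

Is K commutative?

Yes

Check whether the table is symmetric across its main diagonal.
Every entry (row x, col y) equals the entry (row y, col x), so K is abelian.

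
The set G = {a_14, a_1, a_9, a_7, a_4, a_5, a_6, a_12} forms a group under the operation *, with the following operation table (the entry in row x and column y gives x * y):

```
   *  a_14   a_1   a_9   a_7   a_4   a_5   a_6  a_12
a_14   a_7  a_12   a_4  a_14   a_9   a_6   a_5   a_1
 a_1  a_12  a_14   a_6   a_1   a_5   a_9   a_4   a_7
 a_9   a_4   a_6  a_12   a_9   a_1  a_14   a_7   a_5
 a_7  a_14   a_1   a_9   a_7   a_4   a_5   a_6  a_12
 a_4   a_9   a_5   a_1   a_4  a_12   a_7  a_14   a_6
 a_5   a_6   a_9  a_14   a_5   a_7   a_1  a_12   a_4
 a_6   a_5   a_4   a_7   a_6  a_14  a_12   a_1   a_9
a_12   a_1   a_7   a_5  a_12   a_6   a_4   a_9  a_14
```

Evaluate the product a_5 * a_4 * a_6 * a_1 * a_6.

a_5 * a_4 = a_7
a_7 * a_6 = a_6
a_6 * a_1 = a_4
a_4 * a_6 = a_14

a_14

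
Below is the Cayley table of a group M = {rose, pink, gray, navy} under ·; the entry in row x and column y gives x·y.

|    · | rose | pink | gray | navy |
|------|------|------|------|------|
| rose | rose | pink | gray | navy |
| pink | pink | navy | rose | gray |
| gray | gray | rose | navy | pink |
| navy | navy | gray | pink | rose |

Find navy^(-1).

First locate the identity: row rose matches the header, so rose is the identity.
Scan row navy for rose: navy·navy = rose. Hence navy^(-1) = navy.
(Structurally, M here is isomorphic to the cyclic group Z_4.)

navy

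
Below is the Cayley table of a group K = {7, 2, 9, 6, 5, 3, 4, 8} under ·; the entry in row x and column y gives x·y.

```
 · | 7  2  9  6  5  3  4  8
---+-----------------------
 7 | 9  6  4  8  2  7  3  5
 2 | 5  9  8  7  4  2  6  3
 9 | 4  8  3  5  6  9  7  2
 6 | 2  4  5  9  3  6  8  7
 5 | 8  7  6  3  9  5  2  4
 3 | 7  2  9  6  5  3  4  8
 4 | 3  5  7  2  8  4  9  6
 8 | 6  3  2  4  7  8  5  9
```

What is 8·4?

5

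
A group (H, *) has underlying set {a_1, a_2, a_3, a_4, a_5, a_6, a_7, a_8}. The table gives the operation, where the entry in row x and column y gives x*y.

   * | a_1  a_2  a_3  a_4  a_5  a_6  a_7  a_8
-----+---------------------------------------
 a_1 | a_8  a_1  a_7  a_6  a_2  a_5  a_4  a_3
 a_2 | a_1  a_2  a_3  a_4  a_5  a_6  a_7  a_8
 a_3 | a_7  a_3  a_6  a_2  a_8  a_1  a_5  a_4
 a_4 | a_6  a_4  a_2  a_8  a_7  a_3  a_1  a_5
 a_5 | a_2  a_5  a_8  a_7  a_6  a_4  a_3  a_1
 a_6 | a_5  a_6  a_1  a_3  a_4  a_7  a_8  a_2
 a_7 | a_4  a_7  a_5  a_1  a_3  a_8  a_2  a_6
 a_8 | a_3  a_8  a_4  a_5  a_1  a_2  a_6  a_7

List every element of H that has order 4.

{a_6, a_8}

Identity is a_2. Compute the order of each non-identity element by repeated multiplication:
  a_1: a_1 → a_8 → a_3 → a_7 → a_4 → a_6 → a_5 → a_2  (order 8)
  a_3: a_3 → a_6 → a_1 → a_7 → a_5 → a_8 → a_4 → a_2  (order 8)
  a_4: a_4 → a_8 → a_5 → a_7 → a_1 → a_6 → a_3 → a_2  (order 8)
  a_5: a_5 → a_6 → a_4 → a_7 → a_3 → a_8 → a_1 → a_2  (order 8)
  a_6: a_6 → a_7 → a_8 → a_2  (order 4)
  a_7: a_7 → a_2  (order 2)
  a_8: a_8 → a_7 → a_6 → a_2  (order 4)
Elements of order 4: {a_6, a_8}.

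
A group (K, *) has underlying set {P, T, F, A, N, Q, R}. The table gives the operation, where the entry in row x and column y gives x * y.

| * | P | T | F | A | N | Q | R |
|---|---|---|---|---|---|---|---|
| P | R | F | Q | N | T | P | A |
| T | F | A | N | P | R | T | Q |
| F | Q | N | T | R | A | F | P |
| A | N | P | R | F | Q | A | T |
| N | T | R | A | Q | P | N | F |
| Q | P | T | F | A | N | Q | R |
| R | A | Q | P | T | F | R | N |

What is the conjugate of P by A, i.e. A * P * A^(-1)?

The identity is Q. In row A, the entry Q sits in column N, so A^(-1) = N.
A * P = N
N * N = P
(Structurally, K here is isomorphic to the cyclic group Z_7.)

P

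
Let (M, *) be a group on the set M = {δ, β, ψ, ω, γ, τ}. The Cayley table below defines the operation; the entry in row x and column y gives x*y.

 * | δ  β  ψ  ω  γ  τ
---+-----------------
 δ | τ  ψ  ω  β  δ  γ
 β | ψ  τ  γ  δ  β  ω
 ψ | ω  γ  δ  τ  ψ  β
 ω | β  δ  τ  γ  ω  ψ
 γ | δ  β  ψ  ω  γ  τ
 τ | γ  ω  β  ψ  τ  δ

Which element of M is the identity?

The identity e satisfies e*x = x for all x, so its row in the table reproduces the column headers.
Row γ reads: δ, β, ψ, ω, γ, τ — exactly the header order. So γ is the identity.

γ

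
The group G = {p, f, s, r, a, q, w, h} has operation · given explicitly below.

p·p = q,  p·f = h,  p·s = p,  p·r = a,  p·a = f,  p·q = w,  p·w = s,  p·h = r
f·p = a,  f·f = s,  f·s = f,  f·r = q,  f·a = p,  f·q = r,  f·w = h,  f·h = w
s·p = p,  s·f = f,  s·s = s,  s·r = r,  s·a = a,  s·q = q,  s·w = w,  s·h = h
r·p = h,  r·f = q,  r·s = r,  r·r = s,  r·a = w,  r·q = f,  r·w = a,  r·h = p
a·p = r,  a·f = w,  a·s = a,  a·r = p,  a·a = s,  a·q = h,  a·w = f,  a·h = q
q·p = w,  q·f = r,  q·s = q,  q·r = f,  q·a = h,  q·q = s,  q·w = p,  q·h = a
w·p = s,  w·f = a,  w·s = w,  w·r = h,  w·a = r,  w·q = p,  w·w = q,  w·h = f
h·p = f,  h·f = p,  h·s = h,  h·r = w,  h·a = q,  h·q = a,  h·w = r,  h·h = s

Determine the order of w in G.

The identity element is s (its row matches the header).
w^1 = w
w^2 = w·w = q
w^3 = q·w = p
w^4 = p·w = s
The first power of w equal to the identity is w^4, so ord(w) = 4.

4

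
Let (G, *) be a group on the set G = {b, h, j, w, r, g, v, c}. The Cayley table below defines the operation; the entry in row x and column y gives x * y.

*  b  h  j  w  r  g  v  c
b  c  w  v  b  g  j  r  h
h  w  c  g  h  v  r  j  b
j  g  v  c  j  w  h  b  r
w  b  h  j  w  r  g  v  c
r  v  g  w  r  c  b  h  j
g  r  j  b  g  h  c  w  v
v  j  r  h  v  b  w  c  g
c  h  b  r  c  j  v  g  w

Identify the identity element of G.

w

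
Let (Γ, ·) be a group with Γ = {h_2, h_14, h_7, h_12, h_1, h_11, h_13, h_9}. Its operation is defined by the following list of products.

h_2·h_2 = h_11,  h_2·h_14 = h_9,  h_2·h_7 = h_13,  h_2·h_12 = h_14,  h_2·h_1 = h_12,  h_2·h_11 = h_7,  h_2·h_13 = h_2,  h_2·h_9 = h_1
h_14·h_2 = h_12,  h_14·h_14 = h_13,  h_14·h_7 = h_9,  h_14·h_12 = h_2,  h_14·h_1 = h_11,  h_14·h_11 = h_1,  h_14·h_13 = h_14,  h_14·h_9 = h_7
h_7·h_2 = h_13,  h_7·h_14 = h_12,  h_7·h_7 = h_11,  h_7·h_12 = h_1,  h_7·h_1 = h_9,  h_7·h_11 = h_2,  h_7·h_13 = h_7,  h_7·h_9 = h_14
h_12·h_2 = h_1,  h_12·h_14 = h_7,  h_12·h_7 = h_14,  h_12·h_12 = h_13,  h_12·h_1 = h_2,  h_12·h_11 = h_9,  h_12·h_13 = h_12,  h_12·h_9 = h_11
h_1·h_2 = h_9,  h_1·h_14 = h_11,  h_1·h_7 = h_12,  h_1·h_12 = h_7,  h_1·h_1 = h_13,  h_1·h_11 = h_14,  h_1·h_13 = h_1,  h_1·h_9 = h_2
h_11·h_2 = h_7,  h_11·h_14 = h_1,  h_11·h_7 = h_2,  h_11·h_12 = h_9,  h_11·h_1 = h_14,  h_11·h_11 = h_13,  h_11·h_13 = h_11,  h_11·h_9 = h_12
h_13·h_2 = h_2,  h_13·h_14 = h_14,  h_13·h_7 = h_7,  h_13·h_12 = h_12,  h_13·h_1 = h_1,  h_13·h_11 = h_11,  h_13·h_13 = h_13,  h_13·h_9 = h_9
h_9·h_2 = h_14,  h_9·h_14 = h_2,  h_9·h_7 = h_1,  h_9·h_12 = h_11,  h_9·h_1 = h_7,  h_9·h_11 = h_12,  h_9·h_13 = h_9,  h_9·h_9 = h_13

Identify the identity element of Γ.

The identity e satisfies e·x = x for all x, so its row in the table reproduces the column headers.
Row h_13 reads: h_2, h_14, h_7, h_12, h_1, h_11, h_13, h_9 — exactly the header order. So h_13 is the identity.

h_13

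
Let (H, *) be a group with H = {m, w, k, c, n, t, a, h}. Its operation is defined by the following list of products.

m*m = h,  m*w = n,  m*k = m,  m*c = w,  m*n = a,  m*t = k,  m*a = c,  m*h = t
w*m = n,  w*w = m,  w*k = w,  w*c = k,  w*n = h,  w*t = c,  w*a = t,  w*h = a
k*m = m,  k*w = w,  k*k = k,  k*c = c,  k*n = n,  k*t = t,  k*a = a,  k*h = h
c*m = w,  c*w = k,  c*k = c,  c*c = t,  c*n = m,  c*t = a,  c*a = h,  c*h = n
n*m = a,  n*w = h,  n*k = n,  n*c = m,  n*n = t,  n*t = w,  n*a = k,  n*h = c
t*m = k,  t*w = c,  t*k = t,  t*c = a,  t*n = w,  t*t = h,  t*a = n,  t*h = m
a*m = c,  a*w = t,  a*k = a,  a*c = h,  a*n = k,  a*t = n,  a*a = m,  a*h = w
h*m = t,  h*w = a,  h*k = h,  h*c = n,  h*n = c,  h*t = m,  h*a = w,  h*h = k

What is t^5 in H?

t^1 = t
t^2 = t*t = h
t^3 = h*t = m
t^4 = m*t = k
t^5 = k*t = t

t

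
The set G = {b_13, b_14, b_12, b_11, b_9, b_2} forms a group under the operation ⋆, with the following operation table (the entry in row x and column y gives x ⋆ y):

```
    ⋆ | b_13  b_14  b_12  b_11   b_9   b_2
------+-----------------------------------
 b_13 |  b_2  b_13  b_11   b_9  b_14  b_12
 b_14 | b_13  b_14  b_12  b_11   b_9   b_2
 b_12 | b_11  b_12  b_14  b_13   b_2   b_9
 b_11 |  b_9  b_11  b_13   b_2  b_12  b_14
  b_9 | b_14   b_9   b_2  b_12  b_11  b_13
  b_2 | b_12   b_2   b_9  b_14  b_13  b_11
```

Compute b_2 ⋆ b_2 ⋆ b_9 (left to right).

b_12

b_2 ⋆ b_2 = b_11
b_11 ⋆ b_9 = b_12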